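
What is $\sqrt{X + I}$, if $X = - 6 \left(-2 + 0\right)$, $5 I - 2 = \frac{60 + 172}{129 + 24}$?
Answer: $\frac{\sqrt{826030}}{255} \approx 3.5642$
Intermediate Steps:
$I = \frac{538}{765}$ ($I = \frac{2}{5} + \frac{\left(60 + 172\right) \frac{1}{129 + 24}}{5} = \frac{2}{5} + \frac{232 \cdot \frac{1}{153}}{5} = \frac{2}{5} + \frac{1}{5} \cdot \frac{232}{153} = \frac{2}{5} + \frac{232}{765} = \frac{538}{765} \approx 0.70327$)
$X = 12$ ($X = \left(-6\right) \left(-2\right) = 12$)
$\sqrt{X + I} = \sqrt{12 + \frac{538}{765}} = \sqrt{\frac{9718}{765}} = \frac{\sqrt{826030}}{255}$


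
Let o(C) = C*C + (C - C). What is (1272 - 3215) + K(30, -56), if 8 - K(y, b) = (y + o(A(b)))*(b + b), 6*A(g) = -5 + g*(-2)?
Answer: 333397/9 ≈ 37044.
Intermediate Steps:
A(g) = -⅚ - g/3 (A(g) = (-5 + g*(-2))/6 = (-5 - 2*g)/6 = -⅚ - g/3)
o(C) = C² (o(C) = C² + 0 = C²)
K(y, b) = 8 - 2*b*(y + (-⅚ - b/3)²) (K(y, b) = 8 - (y + (-⅚ - b/3)²)*(b + b) = 8 - (y + (-⅚ - b/3)²)*2*b = 8 - 2*b*(y + (-⅚ - b/3)²))
(1272 - 3215) + K(30, -56) = (1272 - 3215) + (8 - 2*(-56)*30 - 1/18*(-56)*(5 + 2*(-56))²) = -1943 + (8 + 3360 - 1/18*(-56)*(5 - 112)²) = -1943 + (8 + 3360 - 1/18*(-56)*(-107)²) = -1943 + (8 + 3360 - 1/18*(-56)*11449) = -1943 + (8 + 3360 + 320572/9) = -1943 + 350884/9 = 333397/9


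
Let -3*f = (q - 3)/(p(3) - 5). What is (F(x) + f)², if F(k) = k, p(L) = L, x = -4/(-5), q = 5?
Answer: 289/225 ≈ 1.2844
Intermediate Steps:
x = ⅘ (x = -4*(-⅕) = ⅘ ≈ 0.80000)
f = ⅓ (f = -(5 - 3)/(3*(3 - 5)) = -2/(3*(-2)) = -2*(-1)/(3*2) = -⅓*(-1) = ⅓ ≈ 0.33333)
(F(x) + f)² = (⅘ + ⅓)² = (17/15)² = 289/225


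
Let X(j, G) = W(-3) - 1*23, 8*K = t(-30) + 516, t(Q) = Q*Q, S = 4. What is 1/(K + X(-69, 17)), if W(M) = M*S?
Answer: 1/142 ≈ 0.0070423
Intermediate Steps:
W(M) = 4*M (W(M) = M*4 = 4*M)
t(Q) = Q²
K = 177 (K = ((-30)² + 516)/8 = (900 + 516)/8 = (⅛)*1416 = 177)
X(j, G) = -35 (X(j, G) = 4*(-3) - 1*23 = -12 - 23 = -35)
1/(K + X(-69, 17)) = 1/(177 - 35) = 1/142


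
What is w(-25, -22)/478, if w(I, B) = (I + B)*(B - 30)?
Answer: 1222/239 ≈ 5.1130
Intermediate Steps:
w(I, B) = (-30 + B)*(B + I) (w(I, B) = (B + I)*(-30 + B) = (-30 + B)*(B + I))
w(-25, -22)/478 = ((-22)² - 30*(-22) - 30*(-25) - 22*(-25))/478 = (484 + 660 + 750 + 550)*(1/478) = 2444*(1/478) = 1222/239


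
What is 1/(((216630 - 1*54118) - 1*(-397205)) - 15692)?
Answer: 1/544025 ≈ 1.8382e-6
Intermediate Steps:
1/(((216630 - 1*54118) - 1*(-397205)) - 15692) = 1/(((216630 - 54118) + 397205) - 15692) = 1/((162512 + 397205) - 15692) = 1/(559717 - 15692) = 1/544025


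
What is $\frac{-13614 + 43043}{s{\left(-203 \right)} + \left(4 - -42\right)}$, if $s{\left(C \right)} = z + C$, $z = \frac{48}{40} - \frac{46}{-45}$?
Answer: $- \frac{264861}{1393} \approx -190.14$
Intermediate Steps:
$z = \frac{20}{9}$ ($z = 48 \cdot \frac{1}{40} - - \frac{46}{45} = \frac{6}{5} + \frac{46}{45} = \frac{20}{9} \approx 2.2222$)
$s{\left(C \right)} = \frac{20}{9} + C$
$\frac{-13614 + 43043}{s{\left(-203 \right)} + \left(4 - -42\right)} = \frac{-13614 + 43043}{\left(\frac{20}{9} - 203\right) + \left(4 - -42\right)} = \frac{29429}{- \frac{1807}{9} + \left(4 + 42\right)} = \frac{29429}{- \frac{1807}{9} + 46} = \frac{29429}{- \frac{1393}{9}} = 29429 \left(- \frac{9}{1393}\right) = - \frac{264861}{1393}$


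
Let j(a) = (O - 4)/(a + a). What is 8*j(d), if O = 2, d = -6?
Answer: 4/3 ≈ 1.3333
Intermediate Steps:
j(a) = -1/a (j(a) = (2 - 4)/(a + a) = -2*1/(2*a) = -1/a)
8*j(d) = 8*(-1/(-6)) = 8*(-1*(-⅙)) = 8*(⅙) = 4/3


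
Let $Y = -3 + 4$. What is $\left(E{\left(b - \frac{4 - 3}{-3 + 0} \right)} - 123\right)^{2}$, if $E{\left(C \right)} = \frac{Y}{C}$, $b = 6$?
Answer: $\frac{5447556}{361} \approx 15090.0$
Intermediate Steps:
$Y = 1$
$E{\left(C \right)} = \frac{1}{C}$ ($E{\left(C \right)} = 1 \frac{1}{C} = \frac{1}{C}$)
$\left(E{\left(b - \frac{4 - 3}{-3 + 0} \right)} - 123\right)^{2} = \left(\frac{1}{6 - \frac{4 - 3}{-3 + 0}} - 123\right)^{2} = \left(\frac{1}{6 - 1 \frac{1}{-3}} - 123\right)^{2} = \left(\frac{1}{6 - 1 \left(- \frac{1}{3}\right)} - 123\right)^{2} = \left(\frac{1}{6 - - \frac{1}{3}} - 123\right)^{2} = \left(\frac{1}{6 + \frac{1}{3}} - 123\right)^{2} = \left(\frac{1}{\frac{19}{3}} - 123\right)^{2} = \left(\frac{3}{19} - 123\right)^{2} = \left(- \frac{2334}{19}\right)^{2} = \frac{5447556}{361}$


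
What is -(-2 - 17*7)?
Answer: 121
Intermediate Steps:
-(-2 - 17*7) = -(-2 - 119) = -1*(-121) = 121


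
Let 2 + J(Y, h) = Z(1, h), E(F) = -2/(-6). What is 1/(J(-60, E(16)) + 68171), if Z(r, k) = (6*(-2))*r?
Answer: 1/68157 ≈ 1.4672e-5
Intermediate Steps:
E(F) = ⅓ (E(F) = -2*(-⅙) = ⅓)
Z(r, k) = -12*r
J(Y, h) = -14 (J(Y, h) = -2 - 12*1 = -2 - 12 = -14)
1/(J(-60, E(16)) + 68171) = 1/(-14 + 68171) = 1/68157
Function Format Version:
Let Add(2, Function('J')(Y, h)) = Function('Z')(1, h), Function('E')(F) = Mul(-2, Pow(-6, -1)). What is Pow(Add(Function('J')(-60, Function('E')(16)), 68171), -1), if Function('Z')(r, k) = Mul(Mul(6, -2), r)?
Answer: Rational(1, 68157) ≈ 1.4672e-5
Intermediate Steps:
Function('E')(F) = Rational(1, 3) (Function('E')(F) = Mul(-2, Rational(-1, 6)) = Rational(1, 3))
Function('Z')(r, k) = Mul(-12, r)
Function('J')(Y, h) = -14 (Function('J')(Y, h) = Add(-2, Mul(-12, 1)) = Add(-2, -12) = -14)
Pow(Add(Function('J')(-60, Function('E')(16)), 68171), -1) = Pow(Add(-14, 68171), -1) = Pow(68157, -1) = Rational(1, 68157)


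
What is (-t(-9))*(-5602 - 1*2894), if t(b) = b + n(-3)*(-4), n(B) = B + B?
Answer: 127440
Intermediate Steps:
n(B) = 2*B
t(b) = 24 + b (t(b) = b + (2*(-3))*(-4) = b - 6*(-4) = b + 24 = 24 + b)
(-t(-9))*(-5602 - 1*2894) = (-(24 - 9))*(-5602 - 1*2894) = (-1*15)*(-5602 - 2894) = -15*(-8496) = 127440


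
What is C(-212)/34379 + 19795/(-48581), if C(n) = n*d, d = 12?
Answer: -21733037/45139627 ≈ -0.48146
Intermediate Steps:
C(n) = 12*n (C(n) = n*12 = 12*n)
C(-212)/34379 + 19795/(-48581) = (12*(-212))/34379 + 19795/(-48581) = -2544*1/34379 + 19795*(-1/48581) = -2544/34379 - 535/1313 = -21733037/45139627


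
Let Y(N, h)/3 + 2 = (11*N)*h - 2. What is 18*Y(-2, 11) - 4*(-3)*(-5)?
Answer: -13344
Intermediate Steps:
Y(N, h) = -12 + 33*N*h (Y(N, h) = -6 + 3*((11*N)*h - 2) = -6 + 3*(11*N*h - 2) = -6 + 3*(-2 + 11*N*h) = -6 + (-6 + 33*N*h) = -12 + 33*N*h)
18*Y(-2, 11) - 4*(-3)*(-5) = 18*(-12 + 33*(-2)*11) - 4*(-3)*(-5) = 18*(-12 - 726) + 12*(-5) = 18*(-738) - 60 = -13284 - 60 = -13344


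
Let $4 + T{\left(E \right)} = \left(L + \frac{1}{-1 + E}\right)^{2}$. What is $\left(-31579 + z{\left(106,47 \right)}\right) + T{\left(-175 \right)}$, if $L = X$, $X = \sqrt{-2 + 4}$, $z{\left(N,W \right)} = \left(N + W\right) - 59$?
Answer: $- \frac{975341311}{30976} - \frac{\sqrt{2}}{88} \approx -31487.0$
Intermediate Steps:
$z{\left(N,W \right)} = -59 + N + W$
$X = \sqrt{2} \approx 1.4142$
$L = \sqrt{2} \approx 1.4142$
$T{\left(E \right)} = -4 + \left(\sqrt{2} + \frac{1}{-1 + E}\right)^{2}$
$\left(-31579 + z{\left(106,47 \right)}\right) + T{\left(-175 \right)} = \left(-31579 + \left(-59 + 106 + 47\right)\right) - \left(4 - \frac{\left(1 - \sqrt{2} - 175 \sqrt{2}\right)^{2}}{\left(-1 - 175\right)^{2}}\right) = \left(-31579 + 94\right) - \left(4 - \frac{\left(1 - 176 \sqrt{2}\right)^{2}}{30976}\right) = -31485 - \left(4 - \frac{\left(1 - 176 \sqrt{2}\right)^{2}}{30976}\right) = -31489 + \frac{\left(1 - 176 \sqrt{2}\right)^{2}}{30976}$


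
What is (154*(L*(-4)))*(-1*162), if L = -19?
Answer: -1896048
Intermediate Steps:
(154*(L*(-4)))*(-1*162) = (154*(-19*(-4)))*(-1*162) = (154*76)*(-162) = 11704*(-162) = -1896048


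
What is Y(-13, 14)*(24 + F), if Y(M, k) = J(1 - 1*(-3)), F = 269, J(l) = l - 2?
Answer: 586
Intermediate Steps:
J(l) = -2 + l
Y(M, k) = 2 (Y(M, k) = -2 + (1 - 1*(-3)) = -2 + (1 + 3) = -2 + 4 = 2)
Y(-13, 14)*(24 + F) = 2*(24 + 269) = 2*293 = 586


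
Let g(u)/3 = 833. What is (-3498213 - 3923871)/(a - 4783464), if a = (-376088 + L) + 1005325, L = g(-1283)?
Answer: 97659/54628 ≈ 1.7877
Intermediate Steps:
g(u) = 2499 (g(u) = 3*833 = 2499)
L = 2499
a = 631736 (a = (-376088 + 2499) + 1005325 = -373589 + 1005325 = 631736)
(-3498213 - 3923871)/(a - 4783464) = (-3498213 - 3923871)/(631736 - 4783464) = -7422084/(-4151728) = -7422084*(-1/4151728) = 97659/54628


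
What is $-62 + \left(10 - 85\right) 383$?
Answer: $-28787$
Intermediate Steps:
$-62 + \left(10 - 85\right) 383 = -62 - 28725 = -28787$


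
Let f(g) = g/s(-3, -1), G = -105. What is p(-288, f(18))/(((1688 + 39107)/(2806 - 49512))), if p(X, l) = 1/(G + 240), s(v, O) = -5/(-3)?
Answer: -46706/5507325 ≈ -0.0084807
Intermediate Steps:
s(v, O) = 5/3 (s(v, O) = -5*(-⅓) = 5/3)
f(g) = 3*g/5 (f(g) = g/(5/3) = g*(⅗) = 3*g/5)
p(X, l) = 1/135 (p(X, l) = 1/(-105 + 240) = 1/135)
p(-288, f(18))/(((1688 + 39107)/(2806 - 49512))) = 1/(135*(((1688 + 39107)/(2806 - 49512)))) = 1/(135*((40795/(-46706)))) = 1/(135*((40795*(-1/46706)))) = 1/(135*(-40795/46706)) = (1/135)*(-46706/40795) = -46706/5507325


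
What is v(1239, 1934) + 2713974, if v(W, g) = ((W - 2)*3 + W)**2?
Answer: 27216474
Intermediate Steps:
v(W, g) = (-6 + 4*W)**2 (v(W, g) = ((-2 + W)*3 + W)**2 = ((-6 + 3*W) + W)**2 = (-6 + 4*W)**2)
v(1239, 1934) + 2713974 = 4*(-3 + 2*1239)**2 + 2713974 = 4*(-3 + 2478)**2 + 2713974 = 4*2475**2 + 2713974 = 4*6125625 + 2713974 = 24502500 + 2713974 = 27216474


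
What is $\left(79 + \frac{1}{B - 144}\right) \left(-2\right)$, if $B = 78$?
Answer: $- \frac{5213}{33} \approx -157.97$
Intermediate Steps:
$\left(79 + \frac{1}{B - 144}\right) \left(-2\right) = \left(79 + \frac{1}{78 - 144}\right) \left(-2\right) = \left(79 + \frac{1}{-66}\right) \left(-2\right) = \left(79 - \frac{1}{66}\right) \left(-2\right) = \frac{5213}{66} \left(-2\right) = - \frac{5213}{33}$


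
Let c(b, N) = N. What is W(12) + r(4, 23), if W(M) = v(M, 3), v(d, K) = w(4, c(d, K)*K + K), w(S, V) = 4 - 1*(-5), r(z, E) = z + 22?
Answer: 35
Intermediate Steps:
r(z, E) = 22 + z
w(S, V) = 9 (w(S, V) = 4 + 5 = 9)
v(d, K) = 9
W(M) = 9
W(12) + r(4, 23) = 9 + (22 + 4) = 9 + 26 = 35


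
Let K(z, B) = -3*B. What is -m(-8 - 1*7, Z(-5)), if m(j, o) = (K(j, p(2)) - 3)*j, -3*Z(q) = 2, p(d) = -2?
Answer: 45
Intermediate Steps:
Z(q) = -⅔ (Z(q) = -⅓*2 = -⅔)
m(j, o) = 3*j (m(j, o) = (-3*(-2) - 3)*j = (6 - 3)*j = 3*j)
-m(-8 - 1*7, Z(-5)) = -3*(-8 - 1*7) = -3*(-8 - 7) = -3*(-15) = -1*(-45) = 45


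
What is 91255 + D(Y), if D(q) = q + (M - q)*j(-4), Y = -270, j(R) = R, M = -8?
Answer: 89937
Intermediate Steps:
D(q) = 32 + 5*q (D(q) = q + (-8 - q)*(-4) = q + (32 + 4*q) = 32 + 5*q)
91255 + D(Y) = 91255 + (32 + 5*(-270)) = 91255 + (32 - 1350) = 91255 - 1318 = 89937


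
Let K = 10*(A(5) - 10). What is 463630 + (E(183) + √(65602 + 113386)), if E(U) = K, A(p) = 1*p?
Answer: 463580 + 2*√44747 ≈ 4.6400e+5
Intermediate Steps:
A(p) = p
K = -50 (K = 10*(5 - 10) = 10*(-5) = -50)
E(U) = -50
463630 + (E(183) + √(65602 + 113386)) = 463630 + (-50 + √(65602 + 113386)) = 463630 + (-50 + √178988) = 463630 + (-50 + 2*√44747) = 463580 + 2*√44747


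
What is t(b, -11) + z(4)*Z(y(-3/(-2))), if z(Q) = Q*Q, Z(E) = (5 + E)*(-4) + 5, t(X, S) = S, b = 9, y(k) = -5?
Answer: 69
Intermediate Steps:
Z(E) = -15 - 4*E (Z(E) = (-20 - 4*E) + 5 = -15 - 4*E)
z(Q) = Q²
t(b, -11) + z(4)*Z(y(-3/(-2))) = -11 + 4²*(-15 - 4*(-5)) = -11 + 16*(-15 + 20) = -11 + 16*5 = -11 + 80 = 69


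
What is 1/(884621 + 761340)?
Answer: 1/1645961 ≈ 6.0755e-7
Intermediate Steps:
1/(884621 + 761340) = 1/1645961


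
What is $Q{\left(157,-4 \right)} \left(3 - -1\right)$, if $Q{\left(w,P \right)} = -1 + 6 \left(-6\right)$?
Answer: $-148$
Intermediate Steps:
$Q{\left(w,P \right)} = -37$ ($Q{\left(w,P \right)} = -1 - 36 = -37$)
$Q{\left(157,-4 \right)} \left(3 - -1\right) = - 37 \left(3 - -1\right) = - 37 \left(3 + 1\right) = \left(-37\right) 4 = -148$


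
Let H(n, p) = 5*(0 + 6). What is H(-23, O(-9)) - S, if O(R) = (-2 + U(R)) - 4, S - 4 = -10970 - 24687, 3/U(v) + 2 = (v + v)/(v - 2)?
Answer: 35683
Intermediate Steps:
U(v) = 3/(-2 + 2*v/(-2 + v)) (U(v) = 3/(-2 + (v + v)/(v - 2)) = 3/(-2 + (2*v)/(-2 + v)) = 3/(-2 + 2*v/(-2 + v)))
S = -35653 (S = 4 + (-10970 - 24687) = 4 - 35657 = -35653)
O(R) = -15/2 + 3*R/4 (O(R) = (-2 + (-3/2 + 3*R/4)) - 4 = (-7/2 + 3*R/4) - 4 = -15/2 + 3*R/4)
H(n, p) = 30 (H(n, p) = 5*6 = 30)
H(-23, O(-9)) - S = 30 - 1*(-35653) = 30 + 35653 = 35683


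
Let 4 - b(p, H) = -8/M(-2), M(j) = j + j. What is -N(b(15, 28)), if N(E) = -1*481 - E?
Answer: 483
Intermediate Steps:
M(j) = 2*j
b(p, H) = 2 (b(p, H) = 4 - (-8)/(2*(-2)) = 4 - (-8)/(-4) = 4 - (-8)*(-1)/4 = 4 - 1*2 = 4 - 2 = 2)
N(E) = -481 - E
-N(b(15, 28)) = -(-481 - 1*2) = -(-481 - 2) = -1*(-483) = 483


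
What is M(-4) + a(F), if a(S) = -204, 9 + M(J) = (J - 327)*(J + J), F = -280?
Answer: 2435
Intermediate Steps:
M(J) = -9 + 2*J*(-327 + J) (M(J) = -9 + (J - 327)*(J + J) = -9 + (-327 + J)*(2*J) = -9 + 2*J*(-327 + J))
M(-4) + a(F) = (-9 - 654*(-4) + 2*(-4)**2) - 204 = (-9 + 2616 + 2*16) - 204 = (-9 + 2616 + 32) - 204 = 2639 - 204 = 2435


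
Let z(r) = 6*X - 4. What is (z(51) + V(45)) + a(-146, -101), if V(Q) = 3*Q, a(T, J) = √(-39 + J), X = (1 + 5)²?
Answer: 347 + 2*I*√35 ≈ 347.0 + 11.832*I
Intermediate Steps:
X = 36 (X = 6² = 36)
z(r) = 212 (z(r) = 6*36 - 4 = 216 - 4 = 212)
(z(51) + V(45)) + a(-146, -101) = (212 + 3*45) + √(-39 - 101) = (212 + 135) + √(-140) = 347 + 2*I*√35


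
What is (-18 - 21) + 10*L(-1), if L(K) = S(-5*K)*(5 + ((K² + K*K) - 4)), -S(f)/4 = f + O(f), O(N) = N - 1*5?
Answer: -639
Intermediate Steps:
O(N) = -5 + N (O(N) = N - 5 = -5 + N)
S(f) = 20 - 8*f (S(f) = -4*(f + (-5 + f)) = -4*(-5 + 2*f) = 20 - 8*f)
L(K) = (1 + 2*K²)*(20 + 40*K) (L(K) = (20 - (-40)*K)*(5 + ((K² + K*K) - 4)) = (20 + 40*K)*(5 + ((K² + K²) - 4)) = (20 + 40*K)*(5 + (2*K² - 4)) = (20 + 40*K)*(5 + (-4 + 2*K²)) = (20 + 40*K)*(1 + 2*K²) = (1 + 2*K²)*(20 + 40*K))
(-18 - 21) + 10*L(-1) = (-18 - 21) + 10*(20 + 40*(-1) + 40*(-1)² + 80*(-1)³) = -39 + 10*(20 - 40 + 40*1 + 80*(-1)) = -39 + 10*(20 - 40 + 40 - 80) = -39 + 10*(-60) = -39 - 600 = -639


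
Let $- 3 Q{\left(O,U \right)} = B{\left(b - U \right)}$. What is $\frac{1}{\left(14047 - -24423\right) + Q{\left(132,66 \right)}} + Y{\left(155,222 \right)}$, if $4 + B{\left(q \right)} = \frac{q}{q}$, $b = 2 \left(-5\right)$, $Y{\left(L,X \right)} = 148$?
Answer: $\frac{5693709}{38471} \approx 148.0$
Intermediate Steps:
$b = -10$
$B{\left(q \right)} = -3$ ($B{\left(q \right)} = -4 + \frac{q}{q} = -4 + 1 = -3$)
$Q{\left(O,U \right)} = 1$ ($Q{\left(O,U \right)} = \left(- \frac{1}{3}\right) \left(-3\right) = 1$)
$\frac{1}{\left(14047 - -24423\right) + Q{\left(132,66 \right)}} + Y{\left(155,222 \right)} = \frac{1}{\left(14047 - -24423\right) + 1} + 148 = \frac{1}{\left(14047 + 24423\right) + 1} + 148 = \frac{1}{38470 + 1} + 148 = \frac{1}{38471} + 148 = \frac{5693709}{38471}$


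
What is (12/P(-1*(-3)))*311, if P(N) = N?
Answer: 1244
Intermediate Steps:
(12/P(-1*(-3)))*311 = (12/((-1*(-3))))*311 = (12/3)*311 = (12*(⅓))*311 = 4*311 = 1244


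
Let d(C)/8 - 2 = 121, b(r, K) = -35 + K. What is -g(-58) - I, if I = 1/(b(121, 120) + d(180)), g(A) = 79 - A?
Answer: -146454/1069 ≈ -137.00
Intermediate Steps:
d(C) = 984 (d(C) = 16 + 8*121 = 16 + 968 = 984)
I = 1/1069 (I = 1/((-35 + 120) + 984) = 1/(85 + 984) = 1/1069 ≈ 0.00093545)
-g(-58) - I = -(79 - 1*(-58)) - 1*1/1069 = -(79 + 58) - 1/1069 = -1*137 - 1/1069 = -137 - 1/1069 = -146454/1069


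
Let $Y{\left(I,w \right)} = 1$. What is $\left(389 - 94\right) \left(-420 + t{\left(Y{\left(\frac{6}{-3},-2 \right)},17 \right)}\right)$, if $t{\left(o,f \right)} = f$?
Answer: $-118885$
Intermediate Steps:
$\left(389 - 94\right) \left(-420 + t{\left(Y{\left(\frac{6}{-3},-2 \right)},17 \right)}\right) = \left(389 - 94\right) \left(-420 + 17\right) = 295 \left(-403\right) = -118885$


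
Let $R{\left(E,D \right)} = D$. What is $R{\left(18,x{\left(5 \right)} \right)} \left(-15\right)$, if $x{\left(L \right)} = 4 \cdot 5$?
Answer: $-300$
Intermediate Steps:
$x{\left(L \right)} = 20$
$R{\left(18,x{\left(5 \right)} \right)} \left(-15\right) = 20 \left(-15\right) = -300$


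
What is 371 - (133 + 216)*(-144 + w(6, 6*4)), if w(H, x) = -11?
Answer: 54466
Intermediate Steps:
371 - (133 + 216)*(-144 + w(6, 6*4)) = 371 - (133 + 216)*(-144 - 11) = 371 - 349*(-155) = 371 - 1*(-54095) = 371 + 54095 = 54466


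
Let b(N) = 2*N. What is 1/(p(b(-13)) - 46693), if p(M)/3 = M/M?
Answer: -1/46690 ≈ -2.1418e-5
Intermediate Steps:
p(M) = 3 (p(M) = 3*(M/M) = 3*1 = 3)
1/(p(b(-13)) - 46693) = 1/(3 - 46693) = 1/(-46690) = -1/46690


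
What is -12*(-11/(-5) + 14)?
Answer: -972/5 ≈ -194.40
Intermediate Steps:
-12*(-11/(-5) + 14) = -12*(-11*(-1/5) + 14) = -12*(11/5 + 14) = -12*81/5 = -972/5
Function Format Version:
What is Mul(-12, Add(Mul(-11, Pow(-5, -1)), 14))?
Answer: Rational(-972, 5) ≈ -194.40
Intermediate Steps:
Mul(-12, Add(Mul(-11, Pow(-5, -1)), 14)) = Mul(-12, Add(Mul(-11, Rational(-1, 5)), 14)) = Mul(-12, Add(Rational(11, 5), 14)) = Mul(-12, Rational(81, 5)) = Rational(-972, 5)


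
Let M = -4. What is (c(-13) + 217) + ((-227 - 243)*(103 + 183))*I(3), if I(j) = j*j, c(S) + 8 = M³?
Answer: -1209635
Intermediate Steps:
c(S) = -72 (c(S) = -8 + (-4)³ = -8 - 64 = -72)
I(j) = j²
(c(-13) + 217) + ((-227 - 243)*(103 + 183))*I(3) = (-72 + 217) + ((-227 - 243)*(103 + 183))*3² = 145 - 470*286*9 = 145 - 134420*9 = 145 - 1209780 = -1209635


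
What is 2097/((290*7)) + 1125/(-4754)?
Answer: 1921347/2412655 ≈ 0.79636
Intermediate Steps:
2097/((290*7)) + 1125/(-4754) = 2097/2030 + 1125*(-1/4754) = 2097*(1/2030) - 1125/4754 = 2097/2030 - 1125/4754 = 1921347/2412655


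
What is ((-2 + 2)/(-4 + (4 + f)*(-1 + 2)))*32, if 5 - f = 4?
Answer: 0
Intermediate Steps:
f = 1 (f = 5 - 1*4 = 5 - 4 = 1)
((-2 + 2)/(-4 + (4 + f)*(-1 + 2)))*32 = ((-2 + 2)/(-4 + (4 + 1)*(-1 + 2)))*32 = (0/(-4 + 5*1))*32 = (0/(-4 + 5))*32 = (0/1)*32 = (0*1)*32 = 0*32 = 0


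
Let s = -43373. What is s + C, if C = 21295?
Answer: -22078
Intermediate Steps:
s + C = -43373 + 21295 = -22078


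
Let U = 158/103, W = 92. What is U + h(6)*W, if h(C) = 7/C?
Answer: 33640/309 ≈ 108.87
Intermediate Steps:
U = 158/103 (U = 158*(1/103) = 158/103 ≈ 1.5340)
U + h(6)*W = 158/103 + (7/6)*92 = 158/103 + 322/3 = 33640/309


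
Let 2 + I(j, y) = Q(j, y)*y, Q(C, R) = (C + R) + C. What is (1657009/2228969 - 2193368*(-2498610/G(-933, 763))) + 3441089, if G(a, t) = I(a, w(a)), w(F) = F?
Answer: 6449145839168054674/1164174905917 ≈ 5.5397e+6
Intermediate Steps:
Q(C, R) = R + 2*C
I(j, y) = -2 + y*(y + 2*j) (I(j, y) = -2 + (y + 2*j)*y = -2 + y*(y + 2*j))
G(a, t) = -2 + 3*a**2 (G(a, t) = -2 + a*(a + 2*a) = -2 + a*(3*a) = -2 + 3*a**2)
(1657009/2228969 - 2193368*(-2498610/G(-933, 763))) + 3441089 = (1657009/2228969 - 2193368*(-2498610/(-2 + 3*(-933)**2))) + 3441089 = (1657009*(1/2228969) - 2193368*(-2498610/(-2 + 3*870489))) + 3441089 = (1657009/2228969 - 2193368*(-2498610/(-2 + 2611467))) + 3441089 = (1657009/2228969 - 2193368/(2611465*(-1/2498610))) + 3441089 = (1657009/2228969 - 2193368/(-522293/499722)) + 3441089 = (1657009/2228969 - 2193368*(-499722/522293)) + 3441089 = (1657009/2228969 + 1096074243696/522293) + 3441089 = 2443116376341031061/1164174905917 + 3441089 = 6449145839168054674/1164174905917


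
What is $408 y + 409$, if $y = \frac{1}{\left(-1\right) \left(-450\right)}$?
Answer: $\frac{30743}{75} \approx 409.91$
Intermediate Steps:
$y = \frac{1}{450} \approx 0.0022222$
$408 y + 409 = 408 \cdot \frac{1}{450} + 409 = \frac{68}{75} + 409 = \frac{30743}{75}$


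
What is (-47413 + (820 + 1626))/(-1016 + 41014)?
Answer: -44967/39998 ≈ -1.1242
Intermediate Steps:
(-47413 + (820 + 1626))/(-1016 + 41014) = (-47413 + 2446)/39998 = -44967*1/39998 = -44967/39998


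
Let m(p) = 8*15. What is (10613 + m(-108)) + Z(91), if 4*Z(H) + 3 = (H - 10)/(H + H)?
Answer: 7813159/728 ≈ 10732.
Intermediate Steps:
Z(H) = -¾ + (-10 + H)/(8*H) (Z(H) = -¾ + ((H - 10)/(H + H))/4 = -¾ + ((-10 + H)/((2*H)))/4 = -¾ + ((-10 + H)*(1/(2*H)))/4 = -¾ + ((-10 + H)/(2*H))/4 = -¾ + (-10 + H)/(8*H))
m(p) = 120
(10613 + m(-108)) + Z(91) = (10613 + 120) + (5/8)*(-2 - 1*91)/91 = 10733 + (5/8)*(1/91)*(-2 - 91) = 10733 + (5/8)*(1/91)*(-93) = 10733 - 465/728 = 7813159/728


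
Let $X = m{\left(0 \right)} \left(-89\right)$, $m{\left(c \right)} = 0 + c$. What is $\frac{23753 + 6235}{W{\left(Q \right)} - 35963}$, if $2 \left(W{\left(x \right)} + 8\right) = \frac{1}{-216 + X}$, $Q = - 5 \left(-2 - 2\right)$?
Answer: $- \frac{12954816}{15539473} \approx -0.83367$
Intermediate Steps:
$m{\left(c \right)} = c$
$X = 0$ ($X = 0 \left(-89\right) = 0$)
$Q = 20$ ($Q = \left(-5\right) \left(-4\right) = 20$)
$W{\left(x \right)} = - \frac{3457}{432}$ ($W{\left(x \right)} = -8 + \frac{1}{2 \left(-216 + 0\right)} = -8 + \frac{1}{2 \left(-216\right)} = -8 + \frac{1}{2} \left(- \frac{1}{216}\right) = -8 - \frac{1}{432} = - \frac{3457}{432}$)
$\frac{23753 + 6235}{W{\left(Q \right)} - 35963} = \frac{23753 + 6235}{- \frac{3457}{432} - 35963} = \frac{29988}{- \frac{15539473}{432}} = 29988 \left(- \frac{432}{15539473}\right) = - \frac{12954816}{15539473}$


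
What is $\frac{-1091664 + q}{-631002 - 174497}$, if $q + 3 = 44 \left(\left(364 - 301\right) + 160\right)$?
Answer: $\frac{1081855}{805499} \approx 1.3431$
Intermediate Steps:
$q = 9809$ ($q = -3 + 44 \left(\left(364 - 301\right) + 160\right) = -3 + 44 \left(63 + 160\right) = -3 + 44 \cdot 223 = -3 + 9812 = 9809$)
$\frac{-1091664 + q}{-631002 - 174497} = \frac{-1091664 + 9809}{-631002 - 174497} = - \frac{1081855}{-805499} = \left(-1081855\right) \left(- \frac{1}{805499}\right) = \frac{1081855}{805499}$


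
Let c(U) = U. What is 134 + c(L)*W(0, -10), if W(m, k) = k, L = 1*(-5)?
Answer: 184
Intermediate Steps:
L = -5
134 + c(L)*W(0, -10) = 134 - 5*(-10) = 134 + 50 = 184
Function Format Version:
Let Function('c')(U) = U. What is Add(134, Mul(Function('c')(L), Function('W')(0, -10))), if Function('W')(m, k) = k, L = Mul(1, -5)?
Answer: 184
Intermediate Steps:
L = -5
Add(134, Mul(Function('c')(L), Function('W')(0, -10))) = Add(134, Mul(-5, -10)) = Add(134, 50) = 184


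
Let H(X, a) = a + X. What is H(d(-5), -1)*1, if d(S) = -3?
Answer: -4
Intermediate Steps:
H(X, a) = X + a
H(d(-5), -1)*1 = (-3 - 1)*1 = -4*1 = -4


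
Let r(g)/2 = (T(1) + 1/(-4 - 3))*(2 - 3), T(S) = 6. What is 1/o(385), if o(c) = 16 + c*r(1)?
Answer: -1/4494 ≈ -0.00022252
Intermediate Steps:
r(g) = -82/7 (r(g) = 2*((6 + 1/(-4 - 3))*(2 - 3)) = 2*((6 + 1/(-7))*(-1)) = 2*((6 - 1/7)*(-1)) = 2*((41/7)*(-1)) = 2*(-41/7) = -82/7)
o(c) = 16 - 82*c/7 (o(c) = 16 + c*(-82/7) = 16 - 82*c/7)
1/o(385) = 1/(16 - 82/7*385) = 1/(16 - 4510) = 1/(-4494) = -1/4494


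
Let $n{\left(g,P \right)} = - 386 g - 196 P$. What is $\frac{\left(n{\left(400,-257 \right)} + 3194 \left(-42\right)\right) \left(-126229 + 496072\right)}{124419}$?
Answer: $- \frac{29362575456}{41473} \approx -7.0799 \cdot 10^{5}$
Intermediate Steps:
$\frac{\left(n{\left(400,-257 \right)} + 3194 \left(-42\right)\right) \left(-126229 + 496072\right)}{124419} = \frac{\left(\left(\left(-386\right) 400 - -50372\right) + 3194 \left(-42\right)\right) \left(-126229 + 496072\right)}{124419} = \left(\left(-154400 + 50372\right) - 134148\right) 369843 \cdot \frac{1}{124419} = \left(-104028 - 134148\right) 369843 \cdot \frac{1}{124419} = \left(-238176\right) 369843 \cdot \frac{1}{124419} = \left(-88087726368\right) \frac{1}{124419} = - \frac{29362575456}{41473}$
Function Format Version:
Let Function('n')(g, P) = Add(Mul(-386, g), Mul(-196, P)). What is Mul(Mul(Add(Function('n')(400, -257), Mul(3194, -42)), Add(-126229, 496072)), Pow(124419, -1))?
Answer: Rational(-29362575456, 41473) ≈ -7.0799e+5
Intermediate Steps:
Mul(Mul(Add(Function('n')(400, -257), Mul(3194, -42)), Add(-126229, 496072)), Pow(124419, -1)) = Mul(Mul(Add(Add(Mul(-386, 400), Mul(-196, -257)), Mul(3194, -42)), Add(-126229, 496072)), Pow(124419, -1)) = Mul(Mul(Add(Add(-154400, 50372), -134148), 369843), Rational(1, 124419)) = Mul(Mul(Add(-104028, -134148), 369843), Rational(1, 124419)) = Mul(Mul(-238176, 369843), Rational(1, 124419)) = Mul(-88087726368, Rational(1, 124419)) = Rational(-29362575456, 41473)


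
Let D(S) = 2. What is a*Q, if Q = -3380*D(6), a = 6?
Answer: -40560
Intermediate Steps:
Q = -6760 (Q = -3380*2 = -6760)
a*Q = 6*(-6760) = -40560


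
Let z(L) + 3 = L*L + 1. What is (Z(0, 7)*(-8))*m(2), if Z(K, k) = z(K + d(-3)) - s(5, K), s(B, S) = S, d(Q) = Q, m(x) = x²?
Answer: -224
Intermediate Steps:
z(L) = -2 + L² (z(L) = -3 + (L*L + 1) = -3 + (L² + 1) = -3 + (1 + L²) = -2 + L²)
Z(K, k) = -2 + (-3 + K)² - K (Z(K, k) = (-2 + (K - 3)²) - K = (-2 + (-3 + K)²) - K = -2 + (-3 + K)² - K)
(Z(0, 7)*(-8))*m(2) = ((-2 + (-3 + 0)² - 1*0)*(-8))*2² = ((-2 + (-3)² + 0)*(-8))*4 = ((-2 + 9 + 0)*(-8))*4 = (7*(-8))*4 = -56*4 = -224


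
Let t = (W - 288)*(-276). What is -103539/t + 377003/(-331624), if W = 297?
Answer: 2783295157/68646168 ≈ 40.546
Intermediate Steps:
t = -2484 (t = (297 - 288)*(-276) = 9*(-276) = -2484)
-103539/t + 377003/(-331624) = -103539/(-2484) + 377003/(-331624) = -103539*(-1/2484) + 377003*(-1/331624) = 34513/828 - 377003/331624 = 2783295157/68646168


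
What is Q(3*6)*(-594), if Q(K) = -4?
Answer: 2376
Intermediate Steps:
Q(3*6)*(-594) = -4*(-594) = 2376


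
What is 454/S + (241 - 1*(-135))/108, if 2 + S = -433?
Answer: 9544/3915 ≈ 2.4378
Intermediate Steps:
S = -435 (S = -2 - 433 = -435)
454/S + (241 - 1*(-135))/108 = 454/(-435) + (241 - 1*(-135))/108 = 454*(-1/435) + (241 + 135)*(1/108) = -454/435 + 376*(1/108) = -454/435 + 94/27 = 9544/3915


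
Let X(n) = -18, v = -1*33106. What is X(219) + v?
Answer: -33124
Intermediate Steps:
v = -33106
X(219) + v = -18 - 33106 = -33124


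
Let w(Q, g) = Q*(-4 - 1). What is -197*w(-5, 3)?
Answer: -4925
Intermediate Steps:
w(Q, g) = -5*Q (w(Q, g) = Q*(-5) = -5*Q)
-197*w(-5, 3) = -(-985)*(-5) = -197*25 = -4925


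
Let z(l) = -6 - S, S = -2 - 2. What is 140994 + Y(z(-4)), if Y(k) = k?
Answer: 140992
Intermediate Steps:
S = -4
z(l) = -2 (z(l) = -6 - 1*(-4) = -6 + 4 = -2)
140994 + Y(z(-4)) = 140994 - 2 = 140992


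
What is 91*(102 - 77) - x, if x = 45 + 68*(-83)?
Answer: 7874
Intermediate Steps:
x = -5599 (x = 45 - 5644 = -5599)
91*(102 - 77) - x = 91*(102 - 77) - 1*(-5599) = 91*25 + 5599 = 2275 + 5599 = 7874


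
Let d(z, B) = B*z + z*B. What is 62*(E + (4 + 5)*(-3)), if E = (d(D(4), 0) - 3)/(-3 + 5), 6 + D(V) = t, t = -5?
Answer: -1767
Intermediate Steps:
D(V) = -11 (D(V) = -6 - 5 = -11)
d(z, B) = 2*B*z (d(z, B) = B*z + B*z = 2*B*z)
E = -3/2 (E = (2*0*(-11) - 3)/(-3 + 5) = (0 - 3)/2 = -3*½ = -3/2 ≈ -1.5000)
62*(E + (4 + 5)*(-3)) = 62*(-3/2 + (4 + 5)*(-3)) = 62*(-3/2 + 9*(-3)) = 62*(-3/2 - 27) = 62*(-57/2) = -1767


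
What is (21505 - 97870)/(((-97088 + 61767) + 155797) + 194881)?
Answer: -25455/105119 ≈ -0.24215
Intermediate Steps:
(21505 - 97870)/(((-97088 + 61767) + 155797) + 194881) = -76365/((-35321 + 155797) + 194881) = -76365/(120476 + 194881) = -76365/315357 = -76365*1/315357 = -25455/105119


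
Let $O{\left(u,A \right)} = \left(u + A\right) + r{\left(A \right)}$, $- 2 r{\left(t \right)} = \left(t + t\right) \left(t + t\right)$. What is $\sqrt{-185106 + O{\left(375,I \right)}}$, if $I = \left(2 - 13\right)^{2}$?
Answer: $2 i \sqrt{53473} \approx 462.48 i$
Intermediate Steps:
$r{\left(t \right)} = - 2 t^{2}$ ($r{\left(t \right)} = - \frac{\left(t + t\right) \left(t + t\right)}{2} = - \frac{2 t 2 t}{2} = - \frac{4 t^{2}}{2} = - 2 t^{2}$)
$I = 121$ ($I = \left(-11\right)^{2} = 121$)
$O{\left(u,A \right)} = A + u - 2 A^{2}$ ($O{\left(u,A \right)} = \left(u + A\right) - 2 A^{2} = \left(A + u\right) - 2 A^{2} = A + u - 2 A^{2}$)
$\sqrt{-185106 + O{\left(375,I \right)}} = \sqrt{-185106 + \left(121 + 375 - 2 \cdot 121^{2}\right)} = \sqrt{-185106 + \left(121 + 375 - 29282\right)} = \sqrt{-185106 - 28786} = \sqrt{-213892} = 2 i \sqrt{53473}$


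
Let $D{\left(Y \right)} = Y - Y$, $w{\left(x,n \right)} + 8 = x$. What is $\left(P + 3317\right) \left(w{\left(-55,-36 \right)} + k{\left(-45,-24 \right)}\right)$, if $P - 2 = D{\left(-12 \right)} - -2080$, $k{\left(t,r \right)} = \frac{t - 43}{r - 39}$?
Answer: $- \frac{20953519}{63} \approx -3.326 \cdot 10^{5}$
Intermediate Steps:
$w{\left(x,n \right)} = -8 + x$
$D{\left(Y \right)} = 0$
$k{\left(t,r \right)} = \frac{-43 + t}{-39 + r}$
$P = 2082$ ($P = 2 + \left(0 - -2080\right) = 2 + \left(0 + 2080\right) = 2 + 2080 = 2082$)
$\left(P + 3317\right) \left(w{\left(-55,-36 \right)} + k{\left(-45,-24 \right)}\right) = \left(2082 + 3317\right) \left(\left(-8 - 55\right) + \frac{-43 - 45}{-39 - 24}\right) = 5399 \left(-63 + \frac{1}{-63} \left(-88\right)\right) = 5399 \left(-63 - - \frac{88}{63}\right) = 5399 \left(-63 + \frac{88}{63}\right) = 5399 \left(- \frac{3881}{63}\right) = - \frac{20953519}{63}$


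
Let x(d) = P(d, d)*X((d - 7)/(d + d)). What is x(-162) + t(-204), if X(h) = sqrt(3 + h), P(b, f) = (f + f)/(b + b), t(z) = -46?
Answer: -46 + sqrt(1141)/18 ≈ -44.123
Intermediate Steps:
P(b, f) = f/b (P(b, f) = (2*f)/((2*b)) = (2*f)*(1/(2*b)) = f/b)
x(d) = sqrt(3 + (-7 + d)/(2*d)) (x(d) = (d/d)*sqrt(3 + (d - 7)/(d + d)) = 1*sqrt(3 + (-7 + d)/((2*d))) = 1*sqrt(3 + (-7 + d)*(1/(2*d))) = 1*sqrt(3 + (-7 + d)/(2*d)) = sqrt(3 + (-7 + d)/(2*d)))
x(-162) + t(-204) = sqrt(14)*sqrt((-1 - 162)/(-162))/2 - 46 = sqrt(14)*sqrt(-1/162*(-163))/2 - 46 = sqrt(14)*sqrt(163/162)/2 - 46 = sqrt(14)*(sqrt(326)/18)/2 - 46 = sqrt(1141)/18 - 46 = -46 + sqrt(1141)/18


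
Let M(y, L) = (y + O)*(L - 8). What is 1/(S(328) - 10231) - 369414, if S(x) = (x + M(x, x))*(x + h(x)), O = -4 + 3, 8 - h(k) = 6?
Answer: -12792514613525/34629209 ≈ -3.6941e+5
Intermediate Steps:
h(k) = 2 (h(k) = 8 - 1*6 = 8 - 6 = 2)
O = -1
M(y, L) = (-1 + y)*(-8 + L) (M(y, L) = (y - 1)*(L - 8) = (-1 + y)*(-8 + L))
S(x) = (2 + x)*(8 + x² - 8*x) (S(x) = (x + (8 - x - 8*x + x*x))*(x + 2) = (x + (8 - x - 8*x + x²))*(2 + x) = (x + (8 + x² - 9*x))*(2 + x) = (8 + x² - 8*x)*(2 + x) = (2 + x)*(8 + x² - 8*x))
1/(S(328) - 10231) - 369414 = 1/((16 + 328³ - 8*328 - 6*328²) - 10231) - 369414 = 1/((16 + 35287552 - 2624 - 6*107584) - 10231) - 369414 = 1/((16 + 35287552 - 2624 - 645504) - 10231) - 369414 = 1/(34639440 - 10231) - 369414 = 1/34629209 - 369414 = -12792514613525/34629209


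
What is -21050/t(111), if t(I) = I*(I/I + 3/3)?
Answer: -10525/111 ≈ -94.820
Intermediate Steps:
t(I) = 2*I (t(I) = I*(1 + 3*(⅓)) = I*(1 + 1) = I*2 = 2*I)
-21050/t(111) = -21050/(2*111) = -21050/222 = -21050*1/222 = -10525/111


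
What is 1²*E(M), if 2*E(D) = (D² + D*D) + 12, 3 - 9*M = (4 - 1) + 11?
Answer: 607/81 ≈ 7.4938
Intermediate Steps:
M = -11/9 (M = ⅓ - ((4 - 1) + 11)/9 = ⅓ - (3 + 11)/9 = ⅓ - ⅑*14 = ⅓ - 14/9 = -11/9 ≈ -1.2222)
E(D) = 6 + D² (E(D) = ((D² + D*D) + 12)/2 = ((D² + D²) + 12)/2 = (2*D² + 12)/2 = (12 + 2*D²)/2 = 6 + D²)
1²*E(M) = 1²*(6 + (-11/9)²) = 1*(6 + 121/81) = 1*(607/81) = 607/81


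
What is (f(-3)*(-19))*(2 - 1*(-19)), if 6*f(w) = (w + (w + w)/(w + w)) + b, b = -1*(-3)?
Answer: -133/2 ≈ -66.500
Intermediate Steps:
b = 3
f(w) = ⅔ + w/6 (f(w) = ((w + (w + w)/(w + w)) + 3)/6 = ((w + (2*w)/((2*w))) + 3)/6 = ((w + (2*w)*(1/(2*w))) + 3)/6 = ((w + 1) + 3)/6 = ((1 + w) + 3)/6 = (4 + w)/6 = ⅔ + w/6)
(f(-3)*(-19))*(2 - 1*(-19)) = ((⅔ + (⅙)*(-3))*(-19))*(2 - 1*(-19)) = ((⅔ - ½)*(-19))*(2 + 19) = ((⅙)*(-19))*21 = -19/6*21 = -133/2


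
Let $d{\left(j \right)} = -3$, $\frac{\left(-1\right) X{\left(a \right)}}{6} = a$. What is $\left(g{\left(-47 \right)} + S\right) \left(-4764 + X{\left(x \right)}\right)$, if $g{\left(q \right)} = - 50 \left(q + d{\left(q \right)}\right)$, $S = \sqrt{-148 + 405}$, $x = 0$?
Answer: $-11910000 - 4764 \sqrt{257} \approx -1.1986 \cdot 10^{7}$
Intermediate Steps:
$X{\left(a \right)} = - 6 a$
$S = \sqrt{257} \approx 16.031$
$g{\left(q \right)} = 150 - 50 q$ ($g{\left(q \right)} = - 50 \left(q - 3\right) = - 50 \left(-3 + q\right) = 150 - 50 q$)
$\left(g{\left(-47 \right)} + S\right) \left(-4764 + X{\left(x \right)}\right) = \left(\left(150 - -2350\right) + \sqrt{257}\right) \left(-4764 - 0\right) = \left(\left(150 + 2350\right) + \sqrt{257}\right) \left(-4764 + 0\right) = \left(2500 + \sqrt{257}\right) \left(-4764\right) = -11910000 - 4764 \sqrt{257}$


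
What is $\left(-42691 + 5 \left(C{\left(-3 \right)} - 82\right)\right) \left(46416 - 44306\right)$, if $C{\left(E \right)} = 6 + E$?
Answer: $-90911460$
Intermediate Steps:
$\left(-42691 + 5 \left(C{\left(-3 \right)} - 82\right)\right) \left(46416 - 44306\right) = \left(-42691 + 5 \left(\left(6 - 3\right) - 82\right)\right) \left(46416 - 44306\right) = \left(-42691 + 5 \left(3 - 82\right)\right) 2110 = \left(-42691 + 5 \left(-79\right)\right) 2110 = \left(-42691 - 395\right) 2110 = \left(-43086\right) 2110 = -90911460$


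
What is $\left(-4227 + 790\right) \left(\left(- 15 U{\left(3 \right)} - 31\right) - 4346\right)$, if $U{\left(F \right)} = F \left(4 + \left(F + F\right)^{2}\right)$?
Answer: $21230349$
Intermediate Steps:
$U{\left(F \right)} = F \left(4 + 4 F^{2}\right)$ ($U{\left(F \right)} = F \left(4 + \left(2 F\right)^{2}\right) = F \left(4 + 4 F^{2}\right)$)
$\left(-4227 + 790\right) \left(\left(- 15 U{\left(3 \right)} - 31\right) - 4346\right) = \left(-4227 + 790\right) \left(\left(- 15 \cdot 4 \cdot 3 \left(1 + 3^{2}\right) - 31\right) - 4346\right) = - 3437 \left(\left(- 15 \cdot 4 \cdot 3 \left(1 + 9\right) - 31\right) - 4346\right) = - 3437 \left(\left(- 15 \cdot 4 \cdot 3 \cdot 10 - 31\right) - 4346\right) = - 3437 \left(\left(\left(-15\right) 120 - 31\right) - 4346\right) = - 3437 \left(\left(-1800 - 31\right) - 4346\right) = - 3437 \left(-1831 - 4346\right) = \left(-3437\right) \left(-6177\right) = 21230349$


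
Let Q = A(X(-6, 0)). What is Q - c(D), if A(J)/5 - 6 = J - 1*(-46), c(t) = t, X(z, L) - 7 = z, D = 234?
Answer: 31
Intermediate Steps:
X(z, L) = 7 + z
A(J) = 260 + 5*J (A(J) = 30 + 5*(J - 1*(-46)) = 30 + 5*(J + 46) = 30 + 5*(46 + J) = 30 + (230 + 5*J) = 260 + 5*J)
Q = 265 (Q = 260 + 5*(7 - 6) = 260 + 5*1 = 260 + 5 = 265)
Q - c(D) = 265 - 1*234 = 265 - 234 = 31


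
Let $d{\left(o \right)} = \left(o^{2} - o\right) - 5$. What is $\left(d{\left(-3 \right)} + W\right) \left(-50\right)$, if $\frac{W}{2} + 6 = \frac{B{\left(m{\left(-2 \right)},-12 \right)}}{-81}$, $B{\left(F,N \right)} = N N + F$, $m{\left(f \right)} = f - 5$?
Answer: $\frac{33950}{81} \approx 419.14$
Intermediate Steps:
$m{\left(f \right)} = -5 + f$ ($m{\left(f \right)} = f - 5 = -5 + f$)
$d{\left(o \right)} = -5 + o^{2} - o$
$B{\left(F,N \right)} = F + N^{2}$ ($B{\left(F,N \right)} = N^{2} + F = F + N^{2}$)
$W = - \frac{1246}{81}$ ($W = -12 + 2 \frac{\left(-5 - 2\right) + \left(-12\right)^{2}}{-81} = -12 + 2 \left(-7 + 144\right) \left(- \frac{1}{81}\right) = -12 + 2 \cdot 137 \left(- \frac{1}{81}\right) = -12 + 2 \left(- \frac{137}{81}\right) = -12 - \frac{274}{81} = - \frac{1246}{81} \approx -15.383$)
$\left(d{\left(-3 \right)} + W\right) \left(-50\right) = \left(\left(-5 + \left(-3\right)^{2} - -3\right) - \frac{1246}{81}\right) \left(-50\right) = \left(\left(-5 + 9 + 3\right) - \frac{1246}{81}\right) \left(-50\right) = \left(7 - \frac{1246}{81}\right) \left(-50\right) = \left(- \frac{679}{81}\right) \left(-50\right) = \frac{33950}{81}$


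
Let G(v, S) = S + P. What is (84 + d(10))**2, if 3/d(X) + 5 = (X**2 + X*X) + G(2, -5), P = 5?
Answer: 29822521/4225 ≈ 7058.6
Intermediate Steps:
G(v, S) = 5 + S (G(v, S) = S + 5 = 5 + S)
d(X) = 3/(-5 + 2*X**2) (d(X) = 3/(-5 + ((X**2 + X*X) + (5 - 5))) = 3/(-5 + ((X**2 + X**2) + 0)) = 3/(-5 + (2*X**2 + 0)) = 3/(-5 + 2*X**2))
(84 + d(10))**2 = (84 + 3/(-5 + 2*10**2))**2 = (84 + 3/(-5 + 2*100))**2 = (84 + 3/(-5 + 200))**2 = (84 + 3/195)**2 = (84 + 3*(1/195))**2 = (84 + 1/65)**2 = (5461/65)**2 = 29822521/4225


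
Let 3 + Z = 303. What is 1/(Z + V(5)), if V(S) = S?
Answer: 1/305 ≈ 0.0032787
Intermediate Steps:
Z = 300 (Z = -3 + 303 = 300)
1/(Z + V(5)) = 1/(300 + 5) = 1/305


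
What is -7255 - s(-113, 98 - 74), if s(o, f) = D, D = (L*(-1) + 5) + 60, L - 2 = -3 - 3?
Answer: -7324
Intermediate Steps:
L = -4 (L = 2 + (-3 - 3) = 2 - 6 = -4)
D = 69 (D = (-4*(-1) + 5) + 60 = (4 + 5) + 60 = 9 + 60 = 69)
s(o, f) = 69
-7255 - s(-113, 98 - 74) = -7255 - 1*69 = -7255 - 69 = -7324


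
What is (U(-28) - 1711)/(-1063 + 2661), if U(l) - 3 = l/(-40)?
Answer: -17073/15980 ≈ -1.0684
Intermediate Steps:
U(l) = 3 - l/40 (U(l) = 3 + l/(-40) = 3 + l*(-1/40) = 3 - l/40)
(U(-28) - 1711)/(-1063 + 2661) = ((3 - 1/40*(-28)) - 1711)/(-1063 + 2661) = ((3 + 7/10) - 1711)/1598 = (37/10 - 1711)*(1/1598) = -17073/10*1/1598 = -17073/15980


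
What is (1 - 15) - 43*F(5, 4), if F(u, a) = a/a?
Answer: -57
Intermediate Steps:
F(u, a) = 1
(1 - 15) - 43*F(5, 4) = (1 - 15) - 43*1 = -14 - 43 = -57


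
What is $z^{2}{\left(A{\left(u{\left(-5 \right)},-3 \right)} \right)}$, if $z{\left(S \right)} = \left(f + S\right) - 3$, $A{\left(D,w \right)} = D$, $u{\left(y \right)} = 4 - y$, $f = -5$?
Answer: $1$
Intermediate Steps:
$z{\left(S \right)} = -8 + S$ ($z{\left(S \right)} = \left(-5 + S\right) - 3 = -8 + S$)
$z^{2}{\left(A{\left(u{\left(-5 \right)},-3 \right)} \right)} = \left(-8 + \left(4 - -5\right)\right)^{2} = \left(-8 + \left(4 + 5\right)\right)^{2} = \left(-8 + 9\right)^{2} = 1^{2} = 1$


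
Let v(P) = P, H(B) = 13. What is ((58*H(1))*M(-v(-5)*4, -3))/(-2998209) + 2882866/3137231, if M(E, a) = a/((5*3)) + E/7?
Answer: 100766742877536/109737532558255 ≈ 0.91825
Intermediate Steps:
M(E, a) = E/7 + a/15 (M(E, a) = a/15 + E*(⅐) = a*(1/15) + E/7 = a/15 + E/7 = E/7 + a/15)
((58*H(1))*M(-v(-5)*4, -3))/(-2998209) + 2882866/3137231 = ((58*13)*((-1*(-5)*4)/7 + (1/15)*(-3)))/(-2998209) + 2882866/3137231 = (754*((5*4)/7 - ⅕))*(-1/2998209) + 2882866*(1/3137231) = (754*((⅐)*20 - ⅕))*(-1/2998209) + 2882866/3137231 = (754*(20/7 - ⅕))*(-1/2998209) + 2882866/3137231 = (754*(93/35))*(-1/2998209) + 2882866/3137231 = (70122/35)*(-1/2998209) + 2882866/3137231 = -23374/34979105 + 2882866/3137231 = 100766742877536/109737532558255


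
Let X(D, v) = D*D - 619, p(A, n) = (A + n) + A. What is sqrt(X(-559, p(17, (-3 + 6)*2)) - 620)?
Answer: sqrt(311242) ≈ 557.89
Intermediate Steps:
p(A, n) = n + 2*A
X(D, v) = -619 + D**2 (X(D, v) = D**2 - 619 = -619 + D**2)
sqrt(X(-559, p(17, (-3 + 6)*2)) - 620) = sqrt((-619 + (-559)**2) - 620) = sqrt((-619 + 312481) - 620) = sqrt(311862 - 620) = sqrt(311242)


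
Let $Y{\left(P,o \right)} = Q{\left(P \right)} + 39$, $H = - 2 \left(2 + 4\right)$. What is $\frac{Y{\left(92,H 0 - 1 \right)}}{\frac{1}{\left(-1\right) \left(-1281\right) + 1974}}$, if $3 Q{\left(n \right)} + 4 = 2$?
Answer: $124775$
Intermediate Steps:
$Q{\left(n \right)} = - \frac{2}{3}$ ($Q{\left(n \right)} = - \frac{4}{3} + \frac{1}{3} \cdot 2 = - \frac{4}{3} + \frac{2}{3} = - \frac{2}{3}$)
$H = -12$ ($H = \left(-2\right) 6 = -12$)
$Y{\left(P,o \right)} = \frac{115}{3}$ ($Y{\left(P,o \right)} = - \frac{2}{3} + 39 = \frac{115}{3}$)
$\frac{Y{\left(92,H 0 - 1 \right)}}{\frac{1}{\left(-1\right) \left(-1281\right) + 1974}} = \frac{115}{3 \frac{1}{\left(-1\right) \left(-1281\right) + 1974}} = \frac{115}{3 \frac{1}{1281 + 1974}} = \frac{115}{3 \cdot \frac{1}{3255}} = \frac{115 \frac{1}{\frac{1}{3255}}}{3} = \frac{115}{3} \cdot 3255 = 124775$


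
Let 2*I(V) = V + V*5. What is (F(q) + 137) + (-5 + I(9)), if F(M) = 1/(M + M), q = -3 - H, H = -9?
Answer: 1909/12 ≈ 159.08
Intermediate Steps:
I(V) = 3*V (I(V) = (V + V*5)/2 = (V + 5*V)/2 = (6*V)/2 = 3*V)
q = 6 (q = -3 - 1*(-9) = -3 + 9 = 6)
F(M) = 1/(2*M)
(F(q) + 137) + (-5 + I(9)) = ((½)/6 + 137) + (-5 + 3*9) = ((½)*(⅙) + 137) + (-5 + 27) = (1/12 + 137) + 22 = 1645/12 + 22 = 1909/12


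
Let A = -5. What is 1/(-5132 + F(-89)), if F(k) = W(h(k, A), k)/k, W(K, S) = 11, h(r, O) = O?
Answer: -89/456759 ≈ -0.00019485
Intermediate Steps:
F(k) = 11/k
1/(-5132 + F(-89)) = 1/(-5132 + 11/(-89)) = 1/(-5132 + 11*(-1/89)) = 1/(-5132 - 11/89) = 1/(-456759/89) = -89/456759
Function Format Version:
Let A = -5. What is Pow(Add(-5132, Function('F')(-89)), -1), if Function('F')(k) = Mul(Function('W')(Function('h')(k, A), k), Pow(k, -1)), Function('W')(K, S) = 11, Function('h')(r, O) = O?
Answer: Rational(-89, 456759) ≈ -0.00019485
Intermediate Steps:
Function('F')(k) = Mul(11, Pow(k, -1))
Pow(Add(-5132, Function('F')(-89)), -1) = Pow(Add(-5132, Mul(11, Pow(-89, -1))), -1) = Pow(Add(-5132, Mul(11, Rational(-1, 89))), -1) = Pow(Add(-5132, Rational(-11, 89)), -1) = Pow(Rational(-456759, 89), -1) = Rational(-89, 456759)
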